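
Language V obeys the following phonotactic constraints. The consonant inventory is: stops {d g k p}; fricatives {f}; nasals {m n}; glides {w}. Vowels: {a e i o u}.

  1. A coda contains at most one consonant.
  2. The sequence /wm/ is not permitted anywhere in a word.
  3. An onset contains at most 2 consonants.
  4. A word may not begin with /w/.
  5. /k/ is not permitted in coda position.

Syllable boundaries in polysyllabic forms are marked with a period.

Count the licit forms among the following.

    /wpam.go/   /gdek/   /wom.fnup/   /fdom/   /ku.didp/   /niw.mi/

1

/wpam.go/ — violates constraint 4: word begins with /w/ → illicit
/gdek/ — violates constraint 5: syllable 1 coda contains /k/ → illicit
/wom.fnup/ — violates constraint 4: word begins with /w/ → illicit
/fdom/ — σ1 onset /fd/ (2C), coda /m/ ok → licit
/ku.didp/ — violates constraint 1: syllable 2 coda /dp/ has 2 consonants (> 1) → illicit
/niw.mi/ — violates constraint 2: contains banned sequence /wm/ → illicit
Licit: /fdom/ → 1.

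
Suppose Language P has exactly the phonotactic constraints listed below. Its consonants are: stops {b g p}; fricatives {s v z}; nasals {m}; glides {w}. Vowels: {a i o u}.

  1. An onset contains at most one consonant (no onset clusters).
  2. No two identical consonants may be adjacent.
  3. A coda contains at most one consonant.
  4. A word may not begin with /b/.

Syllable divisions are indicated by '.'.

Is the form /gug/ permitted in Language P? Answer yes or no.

yes

/gug/ — σ1 onset /g/, coda /g/ ok → permitted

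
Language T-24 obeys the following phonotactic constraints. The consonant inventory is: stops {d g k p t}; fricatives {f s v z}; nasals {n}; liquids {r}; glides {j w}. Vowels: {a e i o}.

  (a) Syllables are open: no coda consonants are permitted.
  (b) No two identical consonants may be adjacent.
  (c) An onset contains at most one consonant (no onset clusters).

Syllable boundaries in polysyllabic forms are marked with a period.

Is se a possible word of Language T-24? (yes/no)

yes

se — σ1 onset /s/, coda /∅/ ok → permitted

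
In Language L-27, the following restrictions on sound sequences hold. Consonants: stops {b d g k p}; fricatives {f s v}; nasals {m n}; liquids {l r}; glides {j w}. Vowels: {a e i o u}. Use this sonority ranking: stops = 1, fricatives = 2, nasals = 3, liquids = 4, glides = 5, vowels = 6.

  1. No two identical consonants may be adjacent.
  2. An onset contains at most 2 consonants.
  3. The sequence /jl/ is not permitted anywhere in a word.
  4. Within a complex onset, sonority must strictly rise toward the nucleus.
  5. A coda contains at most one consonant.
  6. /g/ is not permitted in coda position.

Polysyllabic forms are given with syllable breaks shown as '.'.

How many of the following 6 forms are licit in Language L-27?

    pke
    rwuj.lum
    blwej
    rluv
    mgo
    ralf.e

pke — violates constraint 4: syllable 1 onset /pk/: /p/ (stop, 1) → /k/ (stop, 1) does not rise → illicit
rwuj.lum — violates constraint 3: contains banned sequence /jl/ → illicit
blwej — violates constraint 2: syllable 1 onset /blw/ has 3 consonants (> 2) → illicit
rluv — violates constraint 4: syllable 1 onset /rl/: /r/ (liquid, 4) → /l/ (liquid, 4) does not rise → illicit
mgo — violates constraint 4: syllable 1 onset /mg/: /m/ (nasal, 3) → /g/ (stop, 1) does not rise → illicit
ralf.e — violates constraint 5: syllable 1 coda /lf/ has 2 consonants (> 1) → illicit
No form is licit → 0.

0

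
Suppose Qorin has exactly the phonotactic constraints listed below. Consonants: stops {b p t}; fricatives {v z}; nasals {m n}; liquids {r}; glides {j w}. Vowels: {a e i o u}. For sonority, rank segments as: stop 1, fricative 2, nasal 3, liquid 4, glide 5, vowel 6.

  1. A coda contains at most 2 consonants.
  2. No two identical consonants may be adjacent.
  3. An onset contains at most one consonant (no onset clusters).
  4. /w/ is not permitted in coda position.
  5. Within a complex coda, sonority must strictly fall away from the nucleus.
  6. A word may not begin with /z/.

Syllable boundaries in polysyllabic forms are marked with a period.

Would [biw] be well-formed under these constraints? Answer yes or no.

no

[biw] — violates constraint 4: syllable 1 coda contains /w/ → ill-formed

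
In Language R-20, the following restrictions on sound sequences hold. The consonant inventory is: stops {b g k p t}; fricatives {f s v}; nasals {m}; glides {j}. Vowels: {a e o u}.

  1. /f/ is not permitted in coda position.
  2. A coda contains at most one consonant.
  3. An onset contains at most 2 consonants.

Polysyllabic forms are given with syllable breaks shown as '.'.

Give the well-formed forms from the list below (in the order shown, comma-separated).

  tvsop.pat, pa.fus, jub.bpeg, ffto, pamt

pa.fus, jub.bpeg

tvsop.pat — violates constraint 3: syllable 1 onset /tvs/ has 3 consonants (> 2) → ill-formed
pa.fus — σ1 onset /p/, coda /∅/ ok; σ2 onset /f/, coda /s/ ok → well-formed
jub.bpeg — σ1 onset /j/, coda /b/ ok; σ2 onset /bp/ (2C), coda /g/ ok → well-formed
ffto — violates constraint 3: syllable 1 onset /fft/ has 3 consonants (> 2) → ill-formed
pamt — violates constraint 2: syllable 1 coda /mt/ has 2 consonants (> 1) → ill-formed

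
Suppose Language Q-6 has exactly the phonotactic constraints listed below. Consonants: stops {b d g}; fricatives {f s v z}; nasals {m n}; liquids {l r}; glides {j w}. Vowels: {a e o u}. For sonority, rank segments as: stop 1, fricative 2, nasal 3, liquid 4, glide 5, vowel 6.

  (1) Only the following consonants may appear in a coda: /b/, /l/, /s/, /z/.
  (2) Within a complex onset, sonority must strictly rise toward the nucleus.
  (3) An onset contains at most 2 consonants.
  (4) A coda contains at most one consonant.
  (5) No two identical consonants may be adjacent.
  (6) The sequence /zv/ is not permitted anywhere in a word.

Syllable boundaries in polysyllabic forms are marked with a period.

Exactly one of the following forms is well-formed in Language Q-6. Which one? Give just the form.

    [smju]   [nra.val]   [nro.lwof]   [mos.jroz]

[nra.val]

[smju] — violates constraint 3: syllable 1 onset /smj/ has 3 consonants (> 2) → ill-formed
[nra.val] — σ1 onset /nr/ (3→4 rises), coda /∅/ ok; σ2 onset /v/, coda /l/ ok → well-formed
[nro.lwof] — violates constraint 1: syllable 2 coda contains /f/, which is not a licensed coda consonant → ill-formed
[mos.jroz] — violates constraint 2: syllable 2 onset /jr/: /j/ (glide, 5) → /r/ (liquid, 4) does not rise → ill-formed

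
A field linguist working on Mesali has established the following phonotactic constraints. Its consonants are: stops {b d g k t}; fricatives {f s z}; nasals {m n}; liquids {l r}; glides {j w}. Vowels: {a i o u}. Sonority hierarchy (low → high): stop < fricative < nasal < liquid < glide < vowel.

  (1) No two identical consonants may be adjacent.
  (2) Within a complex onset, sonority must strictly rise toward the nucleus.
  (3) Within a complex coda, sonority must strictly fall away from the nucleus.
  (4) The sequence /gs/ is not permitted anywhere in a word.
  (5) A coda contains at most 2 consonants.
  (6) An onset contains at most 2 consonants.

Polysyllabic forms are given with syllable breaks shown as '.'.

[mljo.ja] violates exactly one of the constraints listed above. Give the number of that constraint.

[mljo.ja]: syllable 1 onset /mlj/ has 3 consonants (> 2).
This is a violation of constraint 6: "An onset contains at most 2 consonants."
The remaining constraints (1, 2, 3, 4, 5) are satisfied.

6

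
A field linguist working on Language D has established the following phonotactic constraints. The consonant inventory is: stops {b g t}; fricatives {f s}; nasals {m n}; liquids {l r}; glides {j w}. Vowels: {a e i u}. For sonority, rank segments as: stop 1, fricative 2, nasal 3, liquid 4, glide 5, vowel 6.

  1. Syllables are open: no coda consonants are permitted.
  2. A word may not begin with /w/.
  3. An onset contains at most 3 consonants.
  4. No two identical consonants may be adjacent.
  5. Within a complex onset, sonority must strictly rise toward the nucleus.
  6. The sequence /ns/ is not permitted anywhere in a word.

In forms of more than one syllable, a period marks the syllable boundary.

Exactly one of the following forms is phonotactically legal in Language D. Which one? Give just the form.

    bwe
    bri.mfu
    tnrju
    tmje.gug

bwe — σ1 onset /bw/ (1→5 rises), coda /∅/ ok → phonotactically legal
bri.mfu — violates constraint 5: syllable 2 onset /mf/: /m/ (nasal, 3) → /f/ (fricative, 2) does not rise → phonotactically illegal
tnrju — violates constraint 3: syllable 1 onset /tnrj/ has 4 consonants (> 3) → phonotactically illegal
tmje.gug — violates constraint 1: syllable 2 coda /g/ has 1 consonant (> 0) → phonotactically illegal

bwe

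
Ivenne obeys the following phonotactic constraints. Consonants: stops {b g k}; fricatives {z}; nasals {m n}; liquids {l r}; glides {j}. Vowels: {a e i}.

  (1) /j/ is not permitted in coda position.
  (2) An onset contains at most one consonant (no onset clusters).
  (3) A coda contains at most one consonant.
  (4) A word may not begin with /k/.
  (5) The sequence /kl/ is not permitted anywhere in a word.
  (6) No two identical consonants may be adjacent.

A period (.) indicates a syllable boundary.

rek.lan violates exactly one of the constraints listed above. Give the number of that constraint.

rek.lan: contains banned sequence /kl/.
This is a violation of constraint 5: "The sequence /kl/ is not permitted anywhere in a word."
The remaining constraints (1, 2, 3, 4, 6) are satisfied.

5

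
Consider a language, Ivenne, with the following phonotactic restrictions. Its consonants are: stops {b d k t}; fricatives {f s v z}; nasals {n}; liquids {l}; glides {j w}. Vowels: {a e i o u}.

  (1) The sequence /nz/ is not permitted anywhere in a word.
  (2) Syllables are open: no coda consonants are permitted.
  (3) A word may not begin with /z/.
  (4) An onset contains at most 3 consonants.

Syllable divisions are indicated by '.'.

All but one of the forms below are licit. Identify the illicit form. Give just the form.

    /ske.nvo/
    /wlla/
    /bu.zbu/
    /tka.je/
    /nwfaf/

/ske.nvo/ — σ1 onset /sk/ (2C), coda /∅/ ok; σ2 onset /nv/ (2C), coda /∅/ ok → licit
/wlla/ — σ1 onset /wll/ (3C), coda /∅/ ok → licit
/bu.zbu/ — σ1 onset /b/, coda /∅/ ok; σ2 onset /zb/ (2C), coda /∅/ ok → licit
/tka.je/ — σ1 onset /tk/ (2C), coda /∅/ ok; σ2 onset /j/, coda /∅/ ok → licit
/nwfaf/ — violates constraint 2: syllable 1 coda /f/ has 1 consonant (> 0) → illicit

/nwfaf/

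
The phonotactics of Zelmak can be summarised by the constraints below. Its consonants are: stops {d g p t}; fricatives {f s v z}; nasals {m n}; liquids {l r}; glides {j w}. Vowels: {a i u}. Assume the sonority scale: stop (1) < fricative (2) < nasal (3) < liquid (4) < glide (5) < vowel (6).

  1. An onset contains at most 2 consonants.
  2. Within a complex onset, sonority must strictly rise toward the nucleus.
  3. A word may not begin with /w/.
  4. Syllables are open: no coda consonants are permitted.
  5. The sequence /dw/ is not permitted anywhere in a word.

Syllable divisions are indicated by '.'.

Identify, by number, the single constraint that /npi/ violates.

2

/npi/: syllable 1 onset /np/: /n/ (nasal, 3) → /p/ (stop, 1) does not rise.
This is a violation of constraint 2: "Within a complex onset, sonority must strictly rise toward the nucleus."
The remaining constraints (1, 3, 4, 5) are satisfied.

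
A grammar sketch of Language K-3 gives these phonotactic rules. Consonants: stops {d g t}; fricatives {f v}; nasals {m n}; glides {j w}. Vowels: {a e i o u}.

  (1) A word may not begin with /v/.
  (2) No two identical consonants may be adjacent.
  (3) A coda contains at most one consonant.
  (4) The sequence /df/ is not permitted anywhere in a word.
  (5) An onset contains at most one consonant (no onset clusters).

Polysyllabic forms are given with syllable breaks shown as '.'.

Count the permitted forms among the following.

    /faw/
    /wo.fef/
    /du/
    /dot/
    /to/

5

/faw/ — σ1 onset /f/, coda /w/ ok → permitted
/wo.fef/ — σ1 onset /w/, coda /∅/ ok; σ2 onset /f/, coda /f/ ok → permitted
/du/ — σ1 onset /d/, coda /∅/ ok → permitted
/dot/ — σ1 onset /d/, coda /t/ ok → permitted
/to/ — σ1 onset /t/, coda /∅/ ok → permitted
Permitted: /faw/, /wo.fef/, /du/, /dot/, /to/ → 5.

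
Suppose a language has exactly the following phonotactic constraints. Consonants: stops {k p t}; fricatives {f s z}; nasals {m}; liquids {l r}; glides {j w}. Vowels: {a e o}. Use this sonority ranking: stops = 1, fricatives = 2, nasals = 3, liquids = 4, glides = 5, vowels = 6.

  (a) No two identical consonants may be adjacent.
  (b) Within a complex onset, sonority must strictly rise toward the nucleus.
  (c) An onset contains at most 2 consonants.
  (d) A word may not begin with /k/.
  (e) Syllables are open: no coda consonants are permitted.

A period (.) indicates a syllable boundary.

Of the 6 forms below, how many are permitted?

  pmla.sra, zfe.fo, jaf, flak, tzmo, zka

0

pmla.sra — violates constraint (c): syllable 1 onset /pml/ has 3 consonants (> 2) → not permitted
zfe.fo — violates constraint (b): syllable 1 onset /zf/: /z/ (fricative, 2) → /f/ (fricative, 2) does not rise → not permitted
jaf — violates constraint (e): syllable 1 coda /f/ has 1 consonant (> 0) → not permitted
flak — violates constraint (e): syllable 1 coda /k/ has 1 consonant (> 0) → not permitted
tzmo — violates constraint (c): syllable 1 onset /tzm/ has 3 consonants (> 2) → not permitted
zka — violates constraint (b): syllable 1 onset /zk/: /z/ (fricative, 2) → /k/ (stop, 1) does not rise → not permitted
No form is permitted → 0.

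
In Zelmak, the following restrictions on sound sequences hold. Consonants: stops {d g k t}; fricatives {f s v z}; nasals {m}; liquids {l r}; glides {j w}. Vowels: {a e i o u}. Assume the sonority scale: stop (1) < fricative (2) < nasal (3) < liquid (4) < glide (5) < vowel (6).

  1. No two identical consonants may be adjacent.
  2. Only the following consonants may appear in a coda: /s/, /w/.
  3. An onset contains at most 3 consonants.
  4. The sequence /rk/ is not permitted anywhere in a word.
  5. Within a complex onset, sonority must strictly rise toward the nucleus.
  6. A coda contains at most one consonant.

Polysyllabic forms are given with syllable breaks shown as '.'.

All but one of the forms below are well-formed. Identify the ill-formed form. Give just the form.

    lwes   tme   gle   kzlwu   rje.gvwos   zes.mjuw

kzlwu

lwes — σ1 onset /lw/ (4→5 rises), coda /s/ ok → well-formed
tme — σ1 onset /tm/ (1→3 rises), coda /∅/ ok → well-formed
gle — σ1 onset /gl/ (1→4 rises), coda /∅/ ok → well-formed
kzlwu — violates constraint 3: syllable 1 onset /kzlw/ has 4 consonants (> 3) → ill-formed
rje.gvwos — σ1 onset /rj/ (4→5 rises), coda /∅/ ok; σ2 onset /gvw/ (1→2→5 rises), coda /s/ ok → well-formed
zes.mjuw — σ1 onset /z/, coda /s/ ok; σ2 onset /mj/ (3→5 rises), coda /w/ ok → well-formed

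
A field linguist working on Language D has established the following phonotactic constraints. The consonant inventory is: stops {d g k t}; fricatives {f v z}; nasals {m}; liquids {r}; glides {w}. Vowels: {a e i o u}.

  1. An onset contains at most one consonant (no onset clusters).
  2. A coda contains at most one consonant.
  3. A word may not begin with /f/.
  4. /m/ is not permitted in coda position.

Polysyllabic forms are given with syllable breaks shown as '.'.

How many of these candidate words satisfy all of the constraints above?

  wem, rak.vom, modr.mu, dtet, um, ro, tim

wem — violates constraint 4: syllable 1 coda contains /m/ → phonotactically illegal
rak.vom — violates constraint 4: syllable 2 coda contains /m/ → phonotactically illegal
modr.mu — violates constraint 2: syllable 1 coda /dr/ has 2 consonants (> 1) → phonotactically illegal
dtet — violates constraint 1: syllable 1 onset /dt/ has 2 consonants (> 1) → phonotactically illegal
um — violates constraint 4: syllable 1 coda contains /m/ → phonotactically illegal
ro — σ1 onset /r/, coda /∅/ ok → phonotactically legal
tim — violates constraint 4: syllable 1 coda contains /m/ → phonotactically illegal
Phonotactically legal: ro → 1.

1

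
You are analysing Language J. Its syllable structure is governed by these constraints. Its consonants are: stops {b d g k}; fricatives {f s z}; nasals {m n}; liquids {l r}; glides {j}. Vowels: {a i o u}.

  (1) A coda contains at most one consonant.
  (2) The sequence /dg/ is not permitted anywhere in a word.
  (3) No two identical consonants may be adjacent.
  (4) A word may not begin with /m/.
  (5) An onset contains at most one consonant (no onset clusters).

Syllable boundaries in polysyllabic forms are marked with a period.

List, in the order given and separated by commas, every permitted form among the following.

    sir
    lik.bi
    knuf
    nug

sir — σ1 onset /s/, coda /r/ ok → permitted
lik.bi — σ1 onset /l/, coda /k/ ok; σ2 onset /b/, coda /∅/ ok → permitted
knuf — violates constraint 5: syllable 1 onset /kn/ has 2 consonants (> 1) → not permitted
nug — σ1 onset /n/, coda /g/ ok → permitted

sir, lik.bi, nug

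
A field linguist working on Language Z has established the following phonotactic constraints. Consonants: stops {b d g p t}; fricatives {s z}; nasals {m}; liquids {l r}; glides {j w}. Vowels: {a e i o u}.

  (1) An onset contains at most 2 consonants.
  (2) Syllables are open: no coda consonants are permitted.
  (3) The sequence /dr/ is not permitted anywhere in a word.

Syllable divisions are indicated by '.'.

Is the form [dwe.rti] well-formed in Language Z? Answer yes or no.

yes

[dwe.rti] — σ1 onset /dw/ (2C), coda /∅/ ok; σ2 onset /rt/ (2C), coda /∅/ ok → well-formed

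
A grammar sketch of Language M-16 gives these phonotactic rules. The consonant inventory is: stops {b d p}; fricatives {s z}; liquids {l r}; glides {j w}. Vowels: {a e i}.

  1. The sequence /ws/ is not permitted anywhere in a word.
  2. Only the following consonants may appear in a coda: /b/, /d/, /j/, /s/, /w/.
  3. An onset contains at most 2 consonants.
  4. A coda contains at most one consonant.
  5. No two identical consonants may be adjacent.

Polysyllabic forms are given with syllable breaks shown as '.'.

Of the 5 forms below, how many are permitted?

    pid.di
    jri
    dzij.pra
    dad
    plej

4

pid.di — violates constraint 5: adjacent identical consonants /dd/ → not permitted
jri — σ1 onset /jr/ (2C), coda /∅/ ok → permitted
dzij.pra — σ1 onset /dz/ (2C), coda /j/ ok; σ2 onset /pr/ (2C), coda /∅/ ok → permitted
dad — σ1 onset /d/, coda /d/ ok → permitted
plej — σ1 onset /pl/ (2C), coda /j/ ok → permitted
Permitted: jri, dzij.pra, dad, plej → 4.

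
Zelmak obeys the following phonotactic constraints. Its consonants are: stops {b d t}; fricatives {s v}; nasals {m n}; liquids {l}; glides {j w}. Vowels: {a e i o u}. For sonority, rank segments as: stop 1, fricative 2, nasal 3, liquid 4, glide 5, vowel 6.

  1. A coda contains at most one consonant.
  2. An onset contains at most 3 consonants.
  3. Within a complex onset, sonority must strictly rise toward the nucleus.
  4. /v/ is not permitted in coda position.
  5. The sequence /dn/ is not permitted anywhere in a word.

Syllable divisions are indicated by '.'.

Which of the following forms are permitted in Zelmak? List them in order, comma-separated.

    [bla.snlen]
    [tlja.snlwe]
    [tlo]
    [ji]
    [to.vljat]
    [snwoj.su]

[bla.snlen] — σ1 onset /bl/ (1→4 rises), coda /∅/ ok; σ2 onset /snl/ (2→3→4 rises), coda /n/ ok → permitted
[tlja.snlwe] — violates constraint 2: syllable 2 onset /snlw/ has 4 consonants (> 3) → not permitted
[tlo] — σ1 onset /tl/ (1→4 rises), coda /∅/ ok → permitted
[ji] — σ1 onset /j/, coda /∅/ ok → permitted
[to.vljat] — σ1 onset /t/, coda /∅/ ok; σ2 onset /vlj/ (2→4→5 rises), coda /t/ ok → permitted
[snwoj.su] — σ1 onset /snw/ (2→3→5 rises), coda /j/ ok; σ2 onset /s/, coda /∅/ ok → permitted

[bla.snlen], [tlo], [ji], [to.vljat], [snwoj.su]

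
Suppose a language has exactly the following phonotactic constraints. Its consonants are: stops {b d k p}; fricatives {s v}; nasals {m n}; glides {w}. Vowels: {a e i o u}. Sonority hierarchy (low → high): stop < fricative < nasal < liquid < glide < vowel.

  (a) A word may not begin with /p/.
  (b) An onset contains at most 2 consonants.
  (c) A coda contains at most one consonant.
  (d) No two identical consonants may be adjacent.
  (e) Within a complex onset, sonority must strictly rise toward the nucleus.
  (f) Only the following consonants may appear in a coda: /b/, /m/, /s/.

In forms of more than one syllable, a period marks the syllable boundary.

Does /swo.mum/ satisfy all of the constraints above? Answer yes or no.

/swo.mum/ — σ1 onset /sw/ (2→5 rises), coda /∅/ ok; σ2 onset /m/, coda /m/ ok → phonotactically legal

yes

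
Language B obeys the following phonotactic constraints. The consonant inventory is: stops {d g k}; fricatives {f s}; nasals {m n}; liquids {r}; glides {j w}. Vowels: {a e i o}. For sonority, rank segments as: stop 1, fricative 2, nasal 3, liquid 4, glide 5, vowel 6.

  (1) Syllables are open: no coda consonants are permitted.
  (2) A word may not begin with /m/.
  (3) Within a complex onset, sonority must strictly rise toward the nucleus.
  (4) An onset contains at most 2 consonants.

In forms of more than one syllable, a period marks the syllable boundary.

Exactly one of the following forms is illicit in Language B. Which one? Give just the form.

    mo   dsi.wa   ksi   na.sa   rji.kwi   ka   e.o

mo — violates constraint 2: word begins with /m/ → illicit
dsi.wa — σ1 onset /ds/ (1→2 rises), coda /∅/ ok; σ2 onset /w/, coda /∅/ ok → licit
ksi — σ1 onset /ks/ (1→2 rises), coda /∅/ ok → licit
na.sa — σ1 onset /n/, coda /∅/ ok; σ2 onset /s/, coda /∅/ ok → licit
rji.kwi — σ1 onset /rj/ (4→5 rises), coda /∅/ ok; σ2 onset /kw/ (1→5 rises), coda /∅/ ok → licit
ka — σ1 onset /k/, coda /∅/ ok → licit
e.o — σ1 onset /∅/, coda /∅/ ok; σ2 onset /∅/, coda /∅/ ok → licit

mo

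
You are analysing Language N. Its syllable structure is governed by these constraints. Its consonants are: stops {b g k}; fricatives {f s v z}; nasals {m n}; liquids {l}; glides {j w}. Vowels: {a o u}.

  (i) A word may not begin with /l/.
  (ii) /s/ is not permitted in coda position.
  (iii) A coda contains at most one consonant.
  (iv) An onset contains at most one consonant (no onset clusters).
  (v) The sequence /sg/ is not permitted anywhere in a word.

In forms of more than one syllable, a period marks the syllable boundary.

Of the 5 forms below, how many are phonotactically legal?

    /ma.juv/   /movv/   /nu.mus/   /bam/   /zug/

3

/ma.juv/ — σ1 onset /m/, coda /∅/ ok; σ2 onset /j/, coda /v/ ok → phonotactically legal
/movv/ — violates constraint (iii): syllable 1 coda /vv/ has 2 consonants (> 1) → phonotactically illegal
/nu.mus/ — violates constraint (ii): syllable 2 coda contains /s/ → phonotactically illegal
/bam/ — σ1 onset /b/, coda /m/ ok → phonotactically legal
/zug/ — σ1 onset /z/, coda /g/ ok → phonotactically legal
Phonotactically legal: /ma.juv/, /bam/, /zug/ → 3.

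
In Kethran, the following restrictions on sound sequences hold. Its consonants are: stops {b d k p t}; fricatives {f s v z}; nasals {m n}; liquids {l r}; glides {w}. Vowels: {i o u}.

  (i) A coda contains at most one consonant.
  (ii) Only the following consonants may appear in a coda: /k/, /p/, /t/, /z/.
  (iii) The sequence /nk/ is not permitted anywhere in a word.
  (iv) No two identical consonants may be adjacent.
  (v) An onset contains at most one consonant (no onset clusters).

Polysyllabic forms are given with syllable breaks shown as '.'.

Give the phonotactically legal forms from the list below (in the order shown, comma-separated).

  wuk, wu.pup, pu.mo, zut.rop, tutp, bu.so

wuk — σ1 onset /w/, coda /k/ ok → phonotactically legal
wu.pup — σ1 onset /w/, coda /∅/ ok; σ2 onset /p/, coda /p/ ok → phonotactically legal
pu.mo — σ1 onset /p/, coda /∅/ ok; σ2 onset /m/, coda /∅/ ok → phonotactically legal
zut.rop — σ1 onset /z/, coda /t/ ok; σ2 onset /r/, coda /p/ ok → phonotactically legal
tutp — violates constraint (i): syllable 1 coda /tp/ has 2 consonants (> 1) → phonotactically illegal
bu.so — σ1 onset /b/, coda /∅/ ok; σ2 onset /s/, coda /∅/ ok → phonotactically legal

wuk, wu.pup, pu.mo, zut.rop, bu.so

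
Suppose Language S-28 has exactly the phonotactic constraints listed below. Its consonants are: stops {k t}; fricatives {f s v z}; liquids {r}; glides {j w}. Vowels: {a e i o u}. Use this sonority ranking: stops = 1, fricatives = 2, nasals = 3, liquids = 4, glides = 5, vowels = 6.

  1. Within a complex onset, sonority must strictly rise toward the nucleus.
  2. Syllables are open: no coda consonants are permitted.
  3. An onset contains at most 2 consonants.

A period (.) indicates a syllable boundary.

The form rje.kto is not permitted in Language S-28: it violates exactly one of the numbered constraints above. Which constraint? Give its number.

rje.kto: syllable 2 onset /kt/: /k/ (stop, 1) → /t/ (stop, 1) does not rise.
This is a violation of constraint 1: "Within a complex onset, sonority must strictly rise toward the nucleus."
The remaining constraints (2, 3) are satisfied.

1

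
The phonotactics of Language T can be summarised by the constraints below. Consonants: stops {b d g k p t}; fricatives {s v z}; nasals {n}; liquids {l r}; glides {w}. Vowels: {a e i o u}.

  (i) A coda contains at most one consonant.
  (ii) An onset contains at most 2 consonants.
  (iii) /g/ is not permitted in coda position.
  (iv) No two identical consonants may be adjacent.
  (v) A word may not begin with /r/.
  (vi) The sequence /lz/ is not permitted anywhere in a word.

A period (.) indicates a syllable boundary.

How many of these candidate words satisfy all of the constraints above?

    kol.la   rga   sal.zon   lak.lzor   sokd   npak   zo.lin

2

kol.la — violates constraint (iv): adjacent identical consonants /ll/ → not permitted
rga — violates constraint (v): word begins with /r/ → not permitted
sal.zon — violates constraint (vi): contains banned sequence /lz/ → not permitted
lak.lzor — violates constraint (vi): contains banned sequence /lz/ → not permitted
sokd — violates constraint (i): syllable 1 coda /kd/ has 2 consonants (> 1) → not permitted
npak — σ1 onset /np/ (2C), coda /k/ ok → permitted
zo.lin — σ1 onset /z/, coda /∅/ ok; σ2 onset /l/, coda /n/ ok → permitted
Permitted: npak, zo.lin → 2.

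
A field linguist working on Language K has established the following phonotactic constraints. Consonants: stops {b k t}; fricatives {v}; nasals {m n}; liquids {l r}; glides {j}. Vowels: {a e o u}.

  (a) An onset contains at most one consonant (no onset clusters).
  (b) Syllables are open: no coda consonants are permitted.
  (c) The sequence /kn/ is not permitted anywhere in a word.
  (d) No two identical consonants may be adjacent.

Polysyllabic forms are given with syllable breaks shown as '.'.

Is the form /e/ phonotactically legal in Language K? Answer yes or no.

yes

/e/ — σ1 onset /∅/, coda /∅/ ok → phonotactically legal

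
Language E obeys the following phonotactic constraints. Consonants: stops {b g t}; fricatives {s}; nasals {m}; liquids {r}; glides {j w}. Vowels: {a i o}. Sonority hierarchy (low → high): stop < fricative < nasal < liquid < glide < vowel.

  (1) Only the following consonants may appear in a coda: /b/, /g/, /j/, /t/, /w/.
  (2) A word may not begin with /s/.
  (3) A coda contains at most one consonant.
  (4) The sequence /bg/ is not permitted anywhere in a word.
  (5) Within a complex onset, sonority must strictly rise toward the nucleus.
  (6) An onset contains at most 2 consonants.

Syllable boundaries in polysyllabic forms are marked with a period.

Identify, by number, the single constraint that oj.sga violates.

oj.sga: syllable 2 onset /sg/: /s/ (fricative, 2) → /g/ (stop, 1) does not rise.
This is a violation of constraint 5: "Within a complex onset, sonority must strictly rise toward the nucleus."
The remaining constraints (1, 2, 3, 4, 6) are satisfied.

5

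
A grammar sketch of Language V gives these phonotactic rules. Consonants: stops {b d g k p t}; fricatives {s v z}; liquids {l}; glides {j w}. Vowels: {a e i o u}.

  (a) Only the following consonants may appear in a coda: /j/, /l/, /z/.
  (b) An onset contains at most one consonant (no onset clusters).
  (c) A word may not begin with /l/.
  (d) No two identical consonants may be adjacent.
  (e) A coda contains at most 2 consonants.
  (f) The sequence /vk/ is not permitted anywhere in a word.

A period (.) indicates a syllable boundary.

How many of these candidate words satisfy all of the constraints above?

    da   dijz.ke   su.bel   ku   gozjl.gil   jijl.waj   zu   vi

7

da — σ1 onset /d/, coda /∅/ ok → licit
dijz.ke — σ1 onset /d/, coda /jz/ (2C) ok; σ2 onset /k/, coda /∅/ ok → licit
su.bel — σ1 onset /s/, coda /∅/ ok; σ2 onset /b/, coda /l/ ok → licit
ku — σ1 onset /k/, coda /∅/ ok → licit
gozjl.gil — violates constraint (e): syllable 1 coda /zjl/ has 3 consonants (> 2) → illicit
jijl.waj — σ1 onset /j/, coda /jl/ (2C) ok; σ2 onset /w/, coda /j/ ok → licit
zu — σ1 onset /z/, coda /∅/ ok → licit
vi — σ1 onset /v/, coda /∅/ ok → licit
Licit: da, dijz.ke, su.bel, ku, jijl.waj, zu, vi → 7.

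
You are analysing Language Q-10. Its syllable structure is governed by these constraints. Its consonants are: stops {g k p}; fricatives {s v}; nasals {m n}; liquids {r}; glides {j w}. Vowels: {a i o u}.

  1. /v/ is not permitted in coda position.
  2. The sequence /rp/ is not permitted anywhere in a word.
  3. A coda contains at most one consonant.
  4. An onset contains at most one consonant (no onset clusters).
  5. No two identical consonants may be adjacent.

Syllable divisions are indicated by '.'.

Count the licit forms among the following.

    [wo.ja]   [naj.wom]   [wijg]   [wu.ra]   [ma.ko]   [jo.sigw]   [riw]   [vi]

6

[wo.ja] — σ1 onset /w/, coda /∅/ ok; σ2 onset /j/, coda /∅/ ok → licit
[naj.wom] — σ1 onset /n/, coda /j/ ok; σ2 onset /w/, coda /m/ ok → licit
[wijg] — violates constraint 3: syllable 1 coda /jg/ has 2 consonants (> 1) → illicit
[wu.ra] — σ1 onset /w/, coda /∅/ ok; σ2 onset /r/, coda /∅/ ok → licit
[ma.ko] — σ1 onset /m/, coda /∅/ ok; σ2 onset /k/, coda /∅/ ok → licit
[jo.sigw] — violates constraint 3: syllable 2 coda /gw/ has 2 consonants (> 1) → illicit
[riw] — σ1 onset /r/, coda /w/ ok → licit
[vi] — σ1 onset /v/, coda /∅/ ok → licit
Licit: [wo.ja], [naj.wom], [wu.ra], [ma.ko], [riw], [vi] → 6.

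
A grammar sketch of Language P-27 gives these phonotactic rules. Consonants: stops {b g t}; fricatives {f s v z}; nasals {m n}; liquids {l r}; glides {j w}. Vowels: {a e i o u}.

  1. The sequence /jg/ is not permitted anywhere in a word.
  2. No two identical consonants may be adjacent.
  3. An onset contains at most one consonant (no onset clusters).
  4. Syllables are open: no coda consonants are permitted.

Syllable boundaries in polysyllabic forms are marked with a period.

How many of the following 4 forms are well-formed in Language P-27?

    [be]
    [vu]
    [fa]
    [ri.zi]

4

[be] — σ1 onset /b/, coda /∅/ ok → well-formed
[vu] — σ1 onset /v/, coda /∅/ ok → well-formed
[fa] — σ1 onset /f/, coda /∅/ ok → well-formed
[ri.zi] — σ1 onset /r/, coda /∅/ ok; σ2 onset /z/, coda /∅/ ok → well-formed
Well-formed: [be], [vu], [fa], [ri.zi] → 4.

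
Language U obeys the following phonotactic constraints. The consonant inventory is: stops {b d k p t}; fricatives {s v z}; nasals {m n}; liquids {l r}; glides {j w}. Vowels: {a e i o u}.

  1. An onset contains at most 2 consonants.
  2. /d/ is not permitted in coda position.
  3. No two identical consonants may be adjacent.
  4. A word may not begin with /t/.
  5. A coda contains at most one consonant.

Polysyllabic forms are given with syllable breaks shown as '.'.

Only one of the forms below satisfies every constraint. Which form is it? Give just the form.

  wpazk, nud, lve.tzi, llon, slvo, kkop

wpazk — violates constraint 5: syllable 1 coda /zk/ has 2 consonants (> 1) → illicit
nud — violates constraint 2: syllable 1 coda contains /d/ → illicit
lve.tzi — σ1 onset /lv/ (2C), coda /∅/ ok; σ2 onset /tz/ (2C), coda /∅/ ok → licit
llon — violates constraint 3: adjacent identical consonants /ll/ → illicit
slvo — violates constraint 1: syllable 1 onset /slv/ has 3 consonants (> 2) → illicit
kkop — violates constraint 3: adjacent identical consonants /kk/ → illicit

lve.tzi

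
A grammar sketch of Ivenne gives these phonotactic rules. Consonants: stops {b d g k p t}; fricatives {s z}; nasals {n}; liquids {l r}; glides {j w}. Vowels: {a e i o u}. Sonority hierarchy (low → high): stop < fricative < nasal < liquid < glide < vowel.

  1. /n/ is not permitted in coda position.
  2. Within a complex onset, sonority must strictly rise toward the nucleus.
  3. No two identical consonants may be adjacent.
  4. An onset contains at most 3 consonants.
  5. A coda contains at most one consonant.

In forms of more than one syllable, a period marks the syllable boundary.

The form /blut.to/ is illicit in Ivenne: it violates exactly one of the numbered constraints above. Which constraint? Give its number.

/blut.to/: adjacent identical consonants /tt/.
This is a violation of constraint 3: "No two identical consonants may be adjacent."
The remaining constraints (1, 2, 4, 5) are satisfied.

3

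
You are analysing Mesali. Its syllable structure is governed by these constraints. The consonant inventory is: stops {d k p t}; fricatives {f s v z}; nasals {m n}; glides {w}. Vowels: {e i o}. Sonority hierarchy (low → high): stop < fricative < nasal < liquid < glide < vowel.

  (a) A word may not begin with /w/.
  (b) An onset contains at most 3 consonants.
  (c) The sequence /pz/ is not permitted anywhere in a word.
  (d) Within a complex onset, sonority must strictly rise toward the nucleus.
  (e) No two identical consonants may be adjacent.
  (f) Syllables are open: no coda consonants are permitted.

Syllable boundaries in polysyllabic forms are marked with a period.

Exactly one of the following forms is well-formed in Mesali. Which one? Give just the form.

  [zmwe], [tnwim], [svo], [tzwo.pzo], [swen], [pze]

[zmwe] — σ1 onset /zmw/ (2→3→5 rises), coda /∅/ ok → well-formed
[tnwim] — violates constraint (f): syllable 1 coda /m/ has 1 consonant (> 0) → ill-formed
[svo] — violates constraint (d): syllable 1 onset /sv/: /s/ (fricative, 2) → /v/ (fricative, 2) does not rise → ill-formed
[tzwo.pzo] — violates constraint (c): contains banned sequence /pz/ → ill-formed
[swen] — violates constraint (f): syllable 1 coda /n/ has 1 consonant (> 0) → ill-formed
[pze] — violates constraint (c): contains banned sequence /pz/ → ill-formed

[zmwe]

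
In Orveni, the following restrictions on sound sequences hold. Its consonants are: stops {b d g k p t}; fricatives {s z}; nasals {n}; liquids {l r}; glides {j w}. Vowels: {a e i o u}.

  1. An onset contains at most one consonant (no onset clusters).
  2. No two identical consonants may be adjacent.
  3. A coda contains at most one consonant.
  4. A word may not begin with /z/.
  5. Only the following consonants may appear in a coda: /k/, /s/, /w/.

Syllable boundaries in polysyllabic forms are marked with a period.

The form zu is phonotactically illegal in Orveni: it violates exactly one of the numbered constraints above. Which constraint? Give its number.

zu: word begins with /z/.
This is a violation of constraint 4: "A word may not begin with /z/."
The remaining constraints (1, 2, 3, 5) are satisfied.

4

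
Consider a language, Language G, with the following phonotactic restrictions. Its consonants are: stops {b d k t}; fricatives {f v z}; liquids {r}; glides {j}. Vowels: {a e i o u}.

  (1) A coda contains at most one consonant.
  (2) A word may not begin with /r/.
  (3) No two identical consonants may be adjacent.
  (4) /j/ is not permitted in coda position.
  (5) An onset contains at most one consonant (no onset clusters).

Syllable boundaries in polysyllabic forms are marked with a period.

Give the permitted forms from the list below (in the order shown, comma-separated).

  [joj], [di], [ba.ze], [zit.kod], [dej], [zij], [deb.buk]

[joj] — violates constraint 4: syllable 1 coda contains /j/ → not permitted
[di] — σ1 onset /d/, coda /∅/ ok → permitted
[ba.ze] — σ1 onset /b/, coda /∅/ ok; σ2 onset /z/, coda /∅/ ok → permitted
[zit.kod] — σ1 onset /z/, coda /t/ ok; σ2 onset /k/, coda /d/ ok → permitted
[dej] — violates constraint 4: syllable 1 coda contains /j/ → not permitted
[zij] — violates constraint 4: syllable 1 coda contains /j/ → not permitted
[deb.buk] — violates constraint 3: adjacent identical consonants /bb/ → not permitted

[di], [ba.ze], [zit.kod]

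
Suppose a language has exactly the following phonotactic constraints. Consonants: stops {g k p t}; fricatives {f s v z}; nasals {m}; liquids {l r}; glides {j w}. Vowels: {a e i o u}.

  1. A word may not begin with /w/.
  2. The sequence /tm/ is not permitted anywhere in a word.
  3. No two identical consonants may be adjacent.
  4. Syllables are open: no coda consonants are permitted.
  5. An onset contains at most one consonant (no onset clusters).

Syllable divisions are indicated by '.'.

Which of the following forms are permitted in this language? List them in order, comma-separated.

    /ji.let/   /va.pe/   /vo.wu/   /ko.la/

/ji.let/ — violates constraint 4: syllable 2 coda /t/ has 1 consonant (> 0) → not permitted
/va.pe/ — σ1 onset /v/, coda /∅/ ok; σ2 onset /p/, coda /∅/ ok → permitted
/vo.wu/ — σ1 onset /v/, coda /∅/ ok; σ2 onset /w/, coda /∅/ ok → permitted
/ko.la/ — σ1 onset /k/, coda /∅/ ok; σ2 onset /l/, coda /∅/ ok → permitted

/va.pe/, /vo.wu/, /ko.la/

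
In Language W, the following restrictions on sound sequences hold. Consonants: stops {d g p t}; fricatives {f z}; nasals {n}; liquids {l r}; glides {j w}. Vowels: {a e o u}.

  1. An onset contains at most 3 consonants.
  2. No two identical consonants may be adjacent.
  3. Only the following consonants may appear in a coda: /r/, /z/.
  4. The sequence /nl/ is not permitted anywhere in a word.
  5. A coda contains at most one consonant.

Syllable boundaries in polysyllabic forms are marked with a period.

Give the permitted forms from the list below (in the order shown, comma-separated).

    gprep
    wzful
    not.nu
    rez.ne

gprep — violates constraint 3: syllable 1 coda contains /p/, which is not a licensed coda consonant → not permitted
wzful — violates constraint 3: syllable 1 coda contains /l/, which is not a licensed coda consonant → not permitted
not.nu — violates constraint 3: syllable 1 coda contains /t/, which is not a licensed coda consonant → not permitted
rez.ne — σ1 onset /r/, coda /z/ ok; σ2 onset /n/, coda /∅/ ok → permitted

rez.ne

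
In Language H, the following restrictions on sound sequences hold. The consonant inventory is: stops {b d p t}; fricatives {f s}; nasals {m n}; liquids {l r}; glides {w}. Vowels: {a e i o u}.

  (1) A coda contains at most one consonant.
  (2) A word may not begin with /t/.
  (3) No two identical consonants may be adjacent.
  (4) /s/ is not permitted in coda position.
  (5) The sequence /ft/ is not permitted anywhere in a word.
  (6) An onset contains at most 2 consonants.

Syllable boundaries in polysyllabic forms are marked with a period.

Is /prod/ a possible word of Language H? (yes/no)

/prod/ — σ1 onset /pr/ (2C), coda /d/ ok → licit

yes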